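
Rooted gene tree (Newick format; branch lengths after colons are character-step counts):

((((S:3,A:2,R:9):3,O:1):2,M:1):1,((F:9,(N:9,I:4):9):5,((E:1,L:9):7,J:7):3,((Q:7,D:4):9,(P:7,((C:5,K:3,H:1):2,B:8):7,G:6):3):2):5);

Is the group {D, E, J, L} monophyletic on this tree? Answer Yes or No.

The MRCA of the listed taxa subtends ((F,(N,I)),((E,L),J),((Q,D),(P,((C,K,H),B),G))).
That clade also contains B, C, F, G, H, I, K, N, P, Q, which are not in the proposed group, so the group is not monophyletic.

No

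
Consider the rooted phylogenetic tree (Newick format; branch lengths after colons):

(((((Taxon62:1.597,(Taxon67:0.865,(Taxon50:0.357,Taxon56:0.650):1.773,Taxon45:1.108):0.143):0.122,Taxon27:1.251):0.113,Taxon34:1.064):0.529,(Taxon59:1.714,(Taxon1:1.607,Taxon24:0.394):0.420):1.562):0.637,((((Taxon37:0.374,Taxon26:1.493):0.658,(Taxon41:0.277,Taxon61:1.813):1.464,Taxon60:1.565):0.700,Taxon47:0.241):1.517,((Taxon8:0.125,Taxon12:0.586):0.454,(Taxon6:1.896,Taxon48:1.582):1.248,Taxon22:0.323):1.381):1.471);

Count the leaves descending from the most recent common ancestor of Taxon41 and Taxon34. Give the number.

The MRCA of Taxon41 and Taxon34 is the root, so the clade is the entire tree.
That clade contains 21 terminal taxa: Taxon1, Taxon12, Taxon22, Taxon24, Taxon26, Taxon27, Taxon34, Taxon37, Taxon41, Taxon45, Taxon47, Taxon48, Taxon50, Taxon56, Taxon59, Taxon6, Taxon60, Taxon61, Taxon62, Taxon67, Taxon8.

21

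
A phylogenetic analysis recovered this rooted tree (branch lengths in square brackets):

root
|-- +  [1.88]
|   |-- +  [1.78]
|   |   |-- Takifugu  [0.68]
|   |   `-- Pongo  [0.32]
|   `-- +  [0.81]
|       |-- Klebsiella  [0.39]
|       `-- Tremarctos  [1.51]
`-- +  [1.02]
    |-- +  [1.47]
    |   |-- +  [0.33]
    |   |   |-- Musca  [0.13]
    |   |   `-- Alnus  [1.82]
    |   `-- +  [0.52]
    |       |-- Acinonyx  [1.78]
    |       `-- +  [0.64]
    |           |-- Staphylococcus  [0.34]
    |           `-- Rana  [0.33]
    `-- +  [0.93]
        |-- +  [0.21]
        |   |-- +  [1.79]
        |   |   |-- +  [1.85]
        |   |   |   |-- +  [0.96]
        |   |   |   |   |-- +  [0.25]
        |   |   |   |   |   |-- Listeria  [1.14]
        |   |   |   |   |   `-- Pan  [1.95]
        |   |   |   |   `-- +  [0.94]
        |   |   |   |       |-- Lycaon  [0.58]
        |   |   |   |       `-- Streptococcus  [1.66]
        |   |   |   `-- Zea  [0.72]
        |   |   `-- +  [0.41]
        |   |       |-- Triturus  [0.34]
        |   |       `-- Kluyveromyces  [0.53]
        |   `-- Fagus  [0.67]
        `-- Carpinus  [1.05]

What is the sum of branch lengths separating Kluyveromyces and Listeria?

The path runs Kluyveromyces → … → MRCA → … → Listeria; the MRCA is the node subtending ((((Listeria,Pan),(Lycaon,Streptococcus)),Zea),(Triturus,Kluyveromyces)).
Branch lengths along that path: 0.53 + 0.41 + 1.85 + 0.96 + 0.25 + 1.14 = 5.14.

5.14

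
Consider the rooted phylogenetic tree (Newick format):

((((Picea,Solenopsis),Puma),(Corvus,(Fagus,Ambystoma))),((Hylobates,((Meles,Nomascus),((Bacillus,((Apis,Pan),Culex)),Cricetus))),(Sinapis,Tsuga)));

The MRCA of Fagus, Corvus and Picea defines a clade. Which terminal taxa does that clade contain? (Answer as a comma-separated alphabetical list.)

Ambystoma, Corvus, Fagus, Picea, Puma, Solenopsis

Tracing Fagus: it sits inside (Fagus,Ambystoma).
Tracing Corvus: it sits inside (Corvus,(Fagus,Ambystoma)).
Tracing Picea: it sits inside (Picea,Solenopsis).
The smallest clade enclosing all 3 is (((Picea,Solenopsis),Puma),(Corvus,(Fagus,Ambystoma))); the answer is its 6 terminal taxa in alphabetical order.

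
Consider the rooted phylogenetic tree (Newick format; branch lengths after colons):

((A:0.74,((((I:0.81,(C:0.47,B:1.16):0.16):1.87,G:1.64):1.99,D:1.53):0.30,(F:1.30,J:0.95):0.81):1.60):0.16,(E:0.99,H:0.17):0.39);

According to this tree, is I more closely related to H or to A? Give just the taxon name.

A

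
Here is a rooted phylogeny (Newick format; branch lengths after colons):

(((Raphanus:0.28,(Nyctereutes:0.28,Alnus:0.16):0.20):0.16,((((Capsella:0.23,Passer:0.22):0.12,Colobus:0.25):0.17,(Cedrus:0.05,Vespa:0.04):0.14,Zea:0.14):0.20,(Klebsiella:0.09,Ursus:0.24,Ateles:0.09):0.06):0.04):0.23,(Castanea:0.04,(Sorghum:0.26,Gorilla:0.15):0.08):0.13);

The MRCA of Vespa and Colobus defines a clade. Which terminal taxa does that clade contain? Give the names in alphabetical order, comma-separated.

Capsella, Cedrus, Colobus, Passer, Vespa, Zea

Tracing Vespa: it sits inside (Cedrus,Vespa).
Tracing Colobus: it sits inside ((Capsella,Passer),Colobus).
The smallest clade enclosing both is (((Capsella,Passer),Colobus),(Cedrus,Vespa),Zea); the answer is its 6 terminal taxa in alphabetical order.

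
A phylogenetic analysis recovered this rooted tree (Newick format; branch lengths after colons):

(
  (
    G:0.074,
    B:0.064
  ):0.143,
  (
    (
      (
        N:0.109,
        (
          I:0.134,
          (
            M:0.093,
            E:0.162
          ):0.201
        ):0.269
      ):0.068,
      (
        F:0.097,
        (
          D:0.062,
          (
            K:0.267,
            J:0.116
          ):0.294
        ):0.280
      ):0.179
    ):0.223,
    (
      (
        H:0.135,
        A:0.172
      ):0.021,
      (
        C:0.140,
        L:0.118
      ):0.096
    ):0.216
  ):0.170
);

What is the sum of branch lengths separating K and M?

1.651

The path runs K → … → MRCA → … → M; the MRCA is the node subtending ((N,(I,(M,E))),(F,(D,(K,J)))).
Branch lengths along that path: 0.267 + 0.294 + 0.280 + 0.179 + 0.068 + 0.269 + 0.201 + 0.093 = 1.651.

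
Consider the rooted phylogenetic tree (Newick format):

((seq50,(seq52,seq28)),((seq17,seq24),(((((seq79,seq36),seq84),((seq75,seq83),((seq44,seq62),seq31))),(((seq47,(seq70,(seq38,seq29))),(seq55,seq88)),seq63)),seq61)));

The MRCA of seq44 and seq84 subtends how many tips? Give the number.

8

The MRCA of seq44 and seq84 is the node subtending (((seq79,seq36),seq84),((seq75,seq83),((seq44,seq62),seq31))).
That clade contains 8 terminal taxa: seq31, seq36, seq44, seq62, seq75, seq79, seq83, seq84.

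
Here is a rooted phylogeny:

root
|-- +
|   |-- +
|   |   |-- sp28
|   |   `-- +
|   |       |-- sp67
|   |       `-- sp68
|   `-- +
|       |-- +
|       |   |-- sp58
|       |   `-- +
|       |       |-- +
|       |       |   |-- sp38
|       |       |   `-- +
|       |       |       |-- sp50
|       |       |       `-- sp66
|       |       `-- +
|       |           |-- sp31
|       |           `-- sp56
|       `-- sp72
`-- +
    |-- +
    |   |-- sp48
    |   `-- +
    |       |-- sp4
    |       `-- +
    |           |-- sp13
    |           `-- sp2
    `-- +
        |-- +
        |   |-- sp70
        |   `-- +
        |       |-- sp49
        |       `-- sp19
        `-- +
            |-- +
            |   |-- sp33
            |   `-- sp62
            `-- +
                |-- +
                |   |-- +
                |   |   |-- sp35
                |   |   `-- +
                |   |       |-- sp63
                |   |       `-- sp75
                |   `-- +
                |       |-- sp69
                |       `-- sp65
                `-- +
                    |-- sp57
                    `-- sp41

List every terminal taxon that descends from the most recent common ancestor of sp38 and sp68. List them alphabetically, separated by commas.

Tracing sp38: it sits inside (sp38,(sp50,sp66)).
Tracing sp68: it sits inside (sp67,sp68).
The smallest clade enclosing both is ((sp28,(sp67,sp68)),((sp58,((sp38,(sp50,sp66)),(sp31,sp56))),sp72)); the answer is its 10 terminal taxa in alphabetical order.

sp28, sp31, sp38, sp50, sp56, sp58, sp66, sp67, sp68, sp72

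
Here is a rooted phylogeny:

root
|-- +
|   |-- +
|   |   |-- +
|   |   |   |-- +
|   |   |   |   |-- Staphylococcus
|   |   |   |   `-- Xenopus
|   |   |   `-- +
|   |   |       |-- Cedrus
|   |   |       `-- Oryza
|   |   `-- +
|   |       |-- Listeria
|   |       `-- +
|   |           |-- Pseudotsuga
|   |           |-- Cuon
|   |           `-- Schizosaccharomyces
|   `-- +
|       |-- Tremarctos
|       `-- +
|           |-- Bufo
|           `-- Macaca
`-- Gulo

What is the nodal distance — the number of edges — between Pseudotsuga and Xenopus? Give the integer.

6

The MRCA of Pseudotsuga and Xenopus is the node subtending (((Staphylococcus,Xenopus),(Cedrus,Oryza)),(Listeria,(Pseudotsuga,Cuon,Schizosaccharomyces))).
From Pseudotsuga up to that node: 3 branches. From Xenopus up to the same node: 3 branches. Total: 3 + 3 = 6.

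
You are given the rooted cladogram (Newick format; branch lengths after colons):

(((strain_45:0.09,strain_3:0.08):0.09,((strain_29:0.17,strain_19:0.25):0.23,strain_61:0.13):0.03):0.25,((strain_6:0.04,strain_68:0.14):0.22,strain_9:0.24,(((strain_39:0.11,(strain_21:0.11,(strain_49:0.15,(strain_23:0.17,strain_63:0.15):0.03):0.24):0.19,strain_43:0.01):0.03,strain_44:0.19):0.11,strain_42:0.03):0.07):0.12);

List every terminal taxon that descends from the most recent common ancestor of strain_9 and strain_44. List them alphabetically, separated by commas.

strain_21, strain_23, strain_39, strain_42, strain_43, strain_44, strain_49, strain_6, strain_63, strain_68, strain_9

Tracing strain_9: it sits inside ((strain_6,strain_68),strain_9,(((strain_39,(strain_21,(strain_49,(strain_23,strain_63))),strain_43),strain_44),strain_42)).
Tracing strain_44: it sits inside ((strain_39,(strain_21,(strain_49,(strain_23,strain_63))),strain_43),strain_44).
The smallest clade enclosing both is ((strain_6,strain_68),strain_9,(((strain_39,(strain_21,(strain_49,(strain_23,strain_63))),strain_43),strain_44),strain_42)); the answer is its 11 terminal taxa in alphabetical order.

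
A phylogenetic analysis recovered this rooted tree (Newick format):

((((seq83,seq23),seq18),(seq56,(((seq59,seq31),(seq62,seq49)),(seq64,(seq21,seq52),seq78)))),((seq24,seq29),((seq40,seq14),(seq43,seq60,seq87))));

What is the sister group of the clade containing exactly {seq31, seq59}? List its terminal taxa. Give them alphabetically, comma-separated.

seq49, seq62

The clade containing exactly {seq31, seq59} attaches to the tree at the node subtending ((seq59,seq31),(seq62,seq49)).
The other lineage descending from that same node — the sister group — is (seq62,seq49); its 2 tips in alphabetical order are the answer.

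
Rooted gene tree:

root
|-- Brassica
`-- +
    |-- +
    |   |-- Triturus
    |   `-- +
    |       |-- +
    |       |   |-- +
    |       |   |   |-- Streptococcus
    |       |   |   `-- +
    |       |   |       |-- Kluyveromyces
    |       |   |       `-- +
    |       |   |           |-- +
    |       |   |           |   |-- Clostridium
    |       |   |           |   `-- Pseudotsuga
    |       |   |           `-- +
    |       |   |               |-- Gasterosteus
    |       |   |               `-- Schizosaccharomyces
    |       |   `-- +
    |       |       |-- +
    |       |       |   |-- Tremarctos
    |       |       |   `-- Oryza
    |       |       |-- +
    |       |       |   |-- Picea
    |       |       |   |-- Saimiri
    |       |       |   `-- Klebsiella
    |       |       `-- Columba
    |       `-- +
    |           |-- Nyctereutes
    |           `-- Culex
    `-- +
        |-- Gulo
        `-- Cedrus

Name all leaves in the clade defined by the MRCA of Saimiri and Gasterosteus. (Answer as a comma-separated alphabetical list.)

Clostridium, Columba, Gasterosteus, Klebsiella, Kluyveromyces, Oryza, Picea, Pseudotsuga, Saimiri, Schizosaccharomyces, Streptococcus, Tremarctos

Tracing Saimiri: it sits inside (Picea,Saimiri,Klebsiella).
Tracing Gasterosteus: it sits inside (Gasterosteus,Schizosaccharomyces).
The smallest clade enclosing both is ((Streptococcus,(Kluyveromyces,((Clostridium,Pseudotsuga),(Gasterosteus,Schizosaccharomyces)))),((Tremarctos,Oryza),(Picea,Saimiri,Klebsiella),Columba)); the answer is its 12 terminal taxa in alphabetical order.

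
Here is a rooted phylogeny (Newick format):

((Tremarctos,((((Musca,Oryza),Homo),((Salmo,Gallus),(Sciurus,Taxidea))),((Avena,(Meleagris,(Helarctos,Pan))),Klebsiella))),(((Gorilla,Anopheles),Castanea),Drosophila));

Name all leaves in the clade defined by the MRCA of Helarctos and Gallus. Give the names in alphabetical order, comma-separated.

Tracing Helarctos: it sits inside (Helarctos,Pan).
Tracing Gallus: it sits inside (Salmo,Gallus).
The smallest clade enclosing both is ((((Musca,Oryza),Homo),((Salmo,Gallus),(Sciurus,Taxidea))),((Avena,(Meleagris,(Helarctos,Pan))),Klebsiella)); the answer is its 12 terminal taxa in alphabetical order.

Avena, Gallus, Helarctos, Homo, Klebsiella, Meleagris, Musca, Oryza, Pan, Salmo, Sciurus, Taxidea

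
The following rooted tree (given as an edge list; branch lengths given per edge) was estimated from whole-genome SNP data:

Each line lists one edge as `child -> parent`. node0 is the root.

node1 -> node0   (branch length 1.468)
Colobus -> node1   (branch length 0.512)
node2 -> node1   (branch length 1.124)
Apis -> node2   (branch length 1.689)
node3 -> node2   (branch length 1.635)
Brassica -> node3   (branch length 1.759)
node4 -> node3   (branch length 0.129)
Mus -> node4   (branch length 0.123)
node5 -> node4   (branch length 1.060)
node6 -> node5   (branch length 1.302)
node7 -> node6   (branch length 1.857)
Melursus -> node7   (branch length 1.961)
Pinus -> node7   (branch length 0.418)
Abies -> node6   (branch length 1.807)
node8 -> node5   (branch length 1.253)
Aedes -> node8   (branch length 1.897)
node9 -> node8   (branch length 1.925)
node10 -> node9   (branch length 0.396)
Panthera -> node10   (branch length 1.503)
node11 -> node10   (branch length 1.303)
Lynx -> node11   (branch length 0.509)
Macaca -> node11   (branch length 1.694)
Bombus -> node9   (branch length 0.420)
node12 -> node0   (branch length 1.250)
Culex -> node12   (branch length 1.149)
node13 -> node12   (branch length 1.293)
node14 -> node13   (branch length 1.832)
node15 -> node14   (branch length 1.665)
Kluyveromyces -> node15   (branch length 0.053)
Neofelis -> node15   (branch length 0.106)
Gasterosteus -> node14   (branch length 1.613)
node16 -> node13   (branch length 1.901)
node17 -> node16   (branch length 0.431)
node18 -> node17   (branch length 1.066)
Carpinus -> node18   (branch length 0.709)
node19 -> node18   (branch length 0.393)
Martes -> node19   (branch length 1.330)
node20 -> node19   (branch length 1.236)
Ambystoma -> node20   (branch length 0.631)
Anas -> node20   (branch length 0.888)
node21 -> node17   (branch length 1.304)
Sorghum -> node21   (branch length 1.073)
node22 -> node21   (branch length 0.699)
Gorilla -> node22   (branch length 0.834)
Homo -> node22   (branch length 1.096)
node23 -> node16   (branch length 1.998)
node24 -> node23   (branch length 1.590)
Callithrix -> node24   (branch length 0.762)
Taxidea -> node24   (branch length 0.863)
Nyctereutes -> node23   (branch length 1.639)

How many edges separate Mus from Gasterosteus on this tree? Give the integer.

9

The MRCA of Mus and Gasterosteus is the root of the tree.
From Mus up to that node: 5 branches. From Gasterosteus up to the same node: 4 branches. Total: 5 + 4 = 9.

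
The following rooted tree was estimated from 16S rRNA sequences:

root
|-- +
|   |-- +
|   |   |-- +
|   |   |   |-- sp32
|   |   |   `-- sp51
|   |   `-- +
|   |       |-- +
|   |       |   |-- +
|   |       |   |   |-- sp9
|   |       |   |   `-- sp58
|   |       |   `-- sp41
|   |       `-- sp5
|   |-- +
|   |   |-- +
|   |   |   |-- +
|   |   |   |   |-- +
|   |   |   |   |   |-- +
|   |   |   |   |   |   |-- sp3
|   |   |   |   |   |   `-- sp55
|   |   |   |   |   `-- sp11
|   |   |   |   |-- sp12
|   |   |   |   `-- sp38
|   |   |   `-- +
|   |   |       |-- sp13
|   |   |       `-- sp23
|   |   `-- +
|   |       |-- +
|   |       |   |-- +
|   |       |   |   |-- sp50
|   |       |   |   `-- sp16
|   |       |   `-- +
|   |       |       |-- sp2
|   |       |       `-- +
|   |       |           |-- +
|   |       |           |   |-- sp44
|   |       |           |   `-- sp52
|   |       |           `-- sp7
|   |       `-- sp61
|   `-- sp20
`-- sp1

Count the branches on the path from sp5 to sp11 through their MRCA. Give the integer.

The MRCA of sp5 and sp11 is the node subtending (((sp32,sp51),(((sp9,sp58),sp41),sp5)),(((((sp3,sp55),sp11),sp12,sp38),(sp13,sp23)),(((sp50,sp16),(sp2,((sp44,sp52),sp7))),sp61)),sp20).
From sp5 up to that node: 3 branches. From sp11 up to the same node: 5 branches. Total: 3 + 5 = 8.

8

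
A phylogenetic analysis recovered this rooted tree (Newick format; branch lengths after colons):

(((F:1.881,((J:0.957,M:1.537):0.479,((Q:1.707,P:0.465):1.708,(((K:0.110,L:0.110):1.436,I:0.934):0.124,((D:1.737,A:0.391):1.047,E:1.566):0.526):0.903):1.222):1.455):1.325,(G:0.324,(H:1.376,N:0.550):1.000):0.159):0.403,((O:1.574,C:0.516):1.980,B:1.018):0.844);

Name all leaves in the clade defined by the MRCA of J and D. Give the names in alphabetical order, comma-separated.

Tracing J: it sits inside (J,M).
Tracing D: it sits inside (D,A).
The smallest clade enclosing both is ((J,M),((Q,P),(((K,L),I),((D,A),E)))); the answer is its 10 terminal taxa in alphabetical order.

A, D, E, I, J, K, L, M, P, Q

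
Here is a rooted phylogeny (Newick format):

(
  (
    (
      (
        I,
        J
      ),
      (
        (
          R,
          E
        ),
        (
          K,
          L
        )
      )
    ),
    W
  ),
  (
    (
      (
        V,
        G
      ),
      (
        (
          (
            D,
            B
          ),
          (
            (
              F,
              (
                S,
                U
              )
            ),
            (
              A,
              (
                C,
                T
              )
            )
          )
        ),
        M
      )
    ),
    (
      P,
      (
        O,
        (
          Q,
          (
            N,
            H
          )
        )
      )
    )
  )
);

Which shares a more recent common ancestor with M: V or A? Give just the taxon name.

A

The MRCA of M and A subtends (((D,B),((F,(S,U)),(A,(C,T)))),M) (9 taxa).
The MRCA of M and V subtends ((V,G),(((D,B),((F,(S,U)),(A,(C,T)))),M)) (11 taxa).
The first is nested inside the second, so M shares a more recent common ancestor with A.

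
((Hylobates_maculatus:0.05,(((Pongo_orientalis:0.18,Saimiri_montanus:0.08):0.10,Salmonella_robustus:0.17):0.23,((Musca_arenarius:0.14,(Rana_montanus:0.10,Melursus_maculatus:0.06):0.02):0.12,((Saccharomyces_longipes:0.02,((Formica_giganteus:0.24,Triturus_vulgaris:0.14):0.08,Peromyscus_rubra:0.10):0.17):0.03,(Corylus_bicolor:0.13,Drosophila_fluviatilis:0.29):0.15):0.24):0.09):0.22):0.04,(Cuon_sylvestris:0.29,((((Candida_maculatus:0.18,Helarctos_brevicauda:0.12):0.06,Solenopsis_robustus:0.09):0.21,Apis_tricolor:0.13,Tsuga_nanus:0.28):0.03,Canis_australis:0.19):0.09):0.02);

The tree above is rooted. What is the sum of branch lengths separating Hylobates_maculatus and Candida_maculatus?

The path runs Hylobates_maculatus → … → MRCA → … → Candida_maculatus; the MRCA is the root of the tree.
Branch lengths along that path: 0.05 + 0.04 + 0.02 + 0.09 + 0.03 + 0.21 + 0.06 + 0.18 = 0.68.

0.68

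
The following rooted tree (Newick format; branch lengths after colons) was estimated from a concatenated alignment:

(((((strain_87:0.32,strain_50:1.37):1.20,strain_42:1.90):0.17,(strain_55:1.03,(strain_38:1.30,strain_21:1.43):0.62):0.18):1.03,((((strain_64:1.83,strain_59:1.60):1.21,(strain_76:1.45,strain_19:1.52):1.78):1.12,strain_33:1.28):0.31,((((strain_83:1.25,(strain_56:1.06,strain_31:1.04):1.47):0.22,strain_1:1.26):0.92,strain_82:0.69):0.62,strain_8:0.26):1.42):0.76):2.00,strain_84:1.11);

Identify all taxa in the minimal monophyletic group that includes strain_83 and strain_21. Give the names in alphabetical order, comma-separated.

strain_1, strain_19, strain_21, strain_31, strain_33, strain_38, strain_42, strain_50, strain_55, strain_56, strain_59, strain_64, strain_76, strain_8, strain_82, strain_83, strain_87

Tracing strain_83: it sits inside (strain_83,(strain_56,strain_31)).
Tracing strain_21: it sits inside (strain_38,strain_21).
The smallest clade enclosing both is ((((strain_87,strain_50),strain_42),(strain_55,(strain_38,strain_21))),((((strain_64,strain_59),(strain_76,strain_19)),strain_33),((((strain_83,(strain_56,strain_31)),strain_1),strain_82),strain_8))); the answer is its 17 terminal taxa in alphabetical order.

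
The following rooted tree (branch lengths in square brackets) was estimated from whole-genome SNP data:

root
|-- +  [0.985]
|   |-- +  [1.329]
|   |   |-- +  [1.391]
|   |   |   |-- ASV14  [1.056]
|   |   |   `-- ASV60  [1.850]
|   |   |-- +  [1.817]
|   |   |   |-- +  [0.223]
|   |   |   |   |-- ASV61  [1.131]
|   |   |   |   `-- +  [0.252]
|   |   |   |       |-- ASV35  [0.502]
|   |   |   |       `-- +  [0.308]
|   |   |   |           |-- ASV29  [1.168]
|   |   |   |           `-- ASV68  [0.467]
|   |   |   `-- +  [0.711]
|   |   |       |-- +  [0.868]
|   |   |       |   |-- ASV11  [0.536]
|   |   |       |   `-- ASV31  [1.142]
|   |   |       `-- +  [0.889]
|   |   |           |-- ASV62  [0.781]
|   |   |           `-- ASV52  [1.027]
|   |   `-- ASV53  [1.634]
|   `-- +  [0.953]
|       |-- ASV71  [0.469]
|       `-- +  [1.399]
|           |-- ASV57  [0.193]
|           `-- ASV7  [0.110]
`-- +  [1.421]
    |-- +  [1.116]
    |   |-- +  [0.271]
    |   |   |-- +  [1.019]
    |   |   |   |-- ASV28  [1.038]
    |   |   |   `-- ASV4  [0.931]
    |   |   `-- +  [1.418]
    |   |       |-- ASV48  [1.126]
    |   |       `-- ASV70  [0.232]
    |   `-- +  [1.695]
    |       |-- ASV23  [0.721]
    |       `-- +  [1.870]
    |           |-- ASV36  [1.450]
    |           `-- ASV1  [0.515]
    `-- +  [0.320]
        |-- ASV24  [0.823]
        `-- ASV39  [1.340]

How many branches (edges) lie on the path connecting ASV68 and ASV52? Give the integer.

7

The MRCA of ASV68 and ASV52 is the node subtending ((ASV61,(ASV35,(ASV29,ASV68))),((ASV11,ASV31),(ASV62,ASV52))).
From ASV68 up to that node: 4 branches. From ASV52 up to the same node: 3 branches. Total: 4 + 3 = 7.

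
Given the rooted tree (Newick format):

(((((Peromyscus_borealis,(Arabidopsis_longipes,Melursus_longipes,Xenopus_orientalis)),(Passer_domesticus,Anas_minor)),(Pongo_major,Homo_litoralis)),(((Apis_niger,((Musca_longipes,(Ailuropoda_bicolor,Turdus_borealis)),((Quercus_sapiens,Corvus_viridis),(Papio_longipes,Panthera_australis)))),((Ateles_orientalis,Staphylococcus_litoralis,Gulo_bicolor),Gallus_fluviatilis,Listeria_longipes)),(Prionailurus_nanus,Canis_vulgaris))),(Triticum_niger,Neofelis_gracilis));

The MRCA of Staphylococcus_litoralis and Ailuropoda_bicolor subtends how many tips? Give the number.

13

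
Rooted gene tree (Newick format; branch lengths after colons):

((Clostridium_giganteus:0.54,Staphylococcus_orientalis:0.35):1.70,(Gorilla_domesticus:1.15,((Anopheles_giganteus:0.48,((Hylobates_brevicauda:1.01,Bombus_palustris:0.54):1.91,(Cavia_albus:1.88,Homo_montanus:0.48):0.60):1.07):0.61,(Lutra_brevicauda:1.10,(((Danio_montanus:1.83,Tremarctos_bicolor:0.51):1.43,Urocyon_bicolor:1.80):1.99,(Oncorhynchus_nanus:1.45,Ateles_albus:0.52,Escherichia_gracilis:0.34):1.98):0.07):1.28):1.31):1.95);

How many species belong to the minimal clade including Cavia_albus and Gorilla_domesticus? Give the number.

13

The MRCA of Cavia_albus and Gorilla_domesticus is the node subtending (Gorilla_domesticus,((Anopheles_giganteus,((Hylobates_brevicauda,Bombus_palustris),(Cavia_albus,Homo_montanus))),(Lutra_brevicauda,(((Danio_montanus,Tremarctos_bicolor),Urocyon_bicolor),(Oncorhynchus_nanus,Ateles_albus,Escherichia_gracilis))))).
That clade contains 13 terminal taxa: Anopheles_giganteus, Ateles_albus, Bombus_palustris, Cavia_albus, Danio_montanus, Escherichia_gracilis, Gorilla_domesticus, Homo_montanus, Hylobates_brevicauda, Lutra_brevicauda, Oncorhynchus_nanus, Tremarctos_bicolor, Urocyon_bicolor.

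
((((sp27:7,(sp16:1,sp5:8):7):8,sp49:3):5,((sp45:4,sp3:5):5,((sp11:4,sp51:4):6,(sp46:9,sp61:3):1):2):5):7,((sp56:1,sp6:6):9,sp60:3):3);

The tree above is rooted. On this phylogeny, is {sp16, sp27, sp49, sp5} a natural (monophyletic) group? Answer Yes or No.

Yes

The most recent common ancestor of these taxa subtends ((sp27,(sp16,sp5)),sp49).
That clade has exactly 4 tips — every listed taxon and nothing else — so the group is monophyletic.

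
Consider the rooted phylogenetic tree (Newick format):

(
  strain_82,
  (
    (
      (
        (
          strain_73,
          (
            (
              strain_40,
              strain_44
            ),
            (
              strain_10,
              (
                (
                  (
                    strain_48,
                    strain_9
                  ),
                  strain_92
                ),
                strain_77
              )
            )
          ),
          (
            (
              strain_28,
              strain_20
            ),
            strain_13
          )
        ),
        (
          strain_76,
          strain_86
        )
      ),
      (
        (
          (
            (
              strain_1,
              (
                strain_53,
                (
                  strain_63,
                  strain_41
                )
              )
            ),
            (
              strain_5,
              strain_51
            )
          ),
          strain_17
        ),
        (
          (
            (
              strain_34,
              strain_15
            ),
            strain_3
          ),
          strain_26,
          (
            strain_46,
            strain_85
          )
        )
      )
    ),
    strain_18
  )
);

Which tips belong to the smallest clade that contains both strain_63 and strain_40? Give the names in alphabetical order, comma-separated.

Tracing strain_63: it sits inside (strain_63,strain_41).
Tracing strain_40: it sits inside (strain_40,strain_44).
The smallest clade enclosing both is (((strain_73,((strain_40,strain_44),(strain_10,(((strain_48,strain_9),strain_92),strain_77))),((strain_28,strain_20),strain_13)),(strain_76,strain_86)),((((strain_1,(strain_53,(strain_63,strain_41))),(strain_5,strain_51)),strain_17),(((strain_34,strain_15),strain_3),strain_26,(strain_46,strain_85)))); the answer is its 26 terminal taxa in alphabetical order.

strain_1, strain_10, strain_13, strain_15, strain_17, strain_20, strain_26, strain_28, strain_3, strain_34, strain_40, strain_41, strain_44, strain_46, strain_48, strain_5, strain_51, strain_53, strain_63, strain_73, strain_76, strain_77, strain_85, strain_86, strain_9, strain_92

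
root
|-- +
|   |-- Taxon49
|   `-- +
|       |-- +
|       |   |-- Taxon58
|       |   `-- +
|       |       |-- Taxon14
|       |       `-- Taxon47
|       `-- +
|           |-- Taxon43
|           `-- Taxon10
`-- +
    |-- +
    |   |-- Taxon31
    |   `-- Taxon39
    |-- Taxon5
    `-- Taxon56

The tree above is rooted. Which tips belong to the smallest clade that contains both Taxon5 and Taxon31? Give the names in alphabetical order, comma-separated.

Tracing Taxon5: it sits inside ((Taxon31,Taxon39),Taxon5,Taxon56).
Tracing Taxon31: it sits inside (Taxon31,Taxon39).
The smallest clade enclosing both is ((Taxon31,Taxon39),Taxon5,Taxon56); the answer is its 4 terminal taxa in alphabetical order.

Taxon31, Taxon39, Taxon5, Taxon56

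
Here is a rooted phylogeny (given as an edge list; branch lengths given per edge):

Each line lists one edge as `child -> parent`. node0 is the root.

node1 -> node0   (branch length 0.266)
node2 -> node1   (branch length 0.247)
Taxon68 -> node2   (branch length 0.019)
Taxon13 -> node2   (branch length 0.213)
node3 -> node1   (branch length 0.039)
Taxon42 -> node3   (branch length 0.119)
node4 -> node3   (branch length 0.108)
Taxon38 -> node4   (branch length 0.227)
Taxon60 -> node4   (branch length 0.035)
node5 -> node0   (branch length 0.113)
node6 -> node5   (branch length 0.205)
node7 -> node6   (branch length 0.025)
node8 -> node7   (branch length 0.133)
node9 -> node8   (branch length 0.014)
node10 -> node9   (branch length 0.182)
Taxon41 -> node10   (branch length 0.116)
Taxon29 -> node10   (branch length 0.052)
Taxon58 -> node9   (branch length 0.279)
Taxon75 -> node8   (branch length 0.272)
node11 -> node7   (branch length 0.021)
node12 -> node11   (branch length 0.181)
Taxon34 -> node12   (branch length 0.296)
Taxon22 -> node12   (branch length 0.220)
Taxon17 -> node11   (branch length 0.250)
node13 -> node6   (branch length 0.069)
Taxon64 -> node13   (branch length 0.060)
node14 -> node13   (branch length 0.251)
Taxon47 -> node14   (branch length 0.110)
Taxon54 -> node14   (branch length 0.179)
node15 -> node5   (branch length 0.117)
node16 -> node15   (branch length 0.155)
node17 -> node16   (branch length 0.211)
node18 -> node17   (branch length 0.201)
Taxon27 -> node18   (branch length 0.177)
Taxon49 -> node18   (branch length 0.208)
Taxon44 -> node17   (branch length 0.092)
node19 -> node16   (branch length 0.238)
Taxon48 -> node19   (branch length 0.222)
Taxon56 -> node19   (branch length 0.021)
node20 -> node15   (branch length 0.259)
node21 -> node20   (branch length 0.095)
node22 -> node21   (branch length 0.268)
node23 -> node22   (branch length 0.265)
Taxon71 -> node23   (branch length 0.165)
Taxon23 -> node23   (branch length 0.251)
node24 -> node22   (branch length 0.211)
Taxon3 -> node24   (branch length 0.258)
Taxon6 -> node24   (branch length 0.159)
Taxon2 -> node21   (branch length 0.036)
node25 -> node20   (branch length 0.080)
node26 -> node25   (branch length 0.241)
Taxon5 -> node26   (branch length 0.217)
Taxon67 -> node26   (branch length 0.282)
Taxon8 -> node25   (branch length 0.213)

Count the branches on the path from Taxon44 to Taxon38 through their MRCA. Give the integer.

The MRCA of Taxon44 and Taxon38 is the root of the tree.
From Taxon44 up to that node: 5 branches. From Taxon38 up to the same node: 4 branches. Total: 5 + 4 = 9.

9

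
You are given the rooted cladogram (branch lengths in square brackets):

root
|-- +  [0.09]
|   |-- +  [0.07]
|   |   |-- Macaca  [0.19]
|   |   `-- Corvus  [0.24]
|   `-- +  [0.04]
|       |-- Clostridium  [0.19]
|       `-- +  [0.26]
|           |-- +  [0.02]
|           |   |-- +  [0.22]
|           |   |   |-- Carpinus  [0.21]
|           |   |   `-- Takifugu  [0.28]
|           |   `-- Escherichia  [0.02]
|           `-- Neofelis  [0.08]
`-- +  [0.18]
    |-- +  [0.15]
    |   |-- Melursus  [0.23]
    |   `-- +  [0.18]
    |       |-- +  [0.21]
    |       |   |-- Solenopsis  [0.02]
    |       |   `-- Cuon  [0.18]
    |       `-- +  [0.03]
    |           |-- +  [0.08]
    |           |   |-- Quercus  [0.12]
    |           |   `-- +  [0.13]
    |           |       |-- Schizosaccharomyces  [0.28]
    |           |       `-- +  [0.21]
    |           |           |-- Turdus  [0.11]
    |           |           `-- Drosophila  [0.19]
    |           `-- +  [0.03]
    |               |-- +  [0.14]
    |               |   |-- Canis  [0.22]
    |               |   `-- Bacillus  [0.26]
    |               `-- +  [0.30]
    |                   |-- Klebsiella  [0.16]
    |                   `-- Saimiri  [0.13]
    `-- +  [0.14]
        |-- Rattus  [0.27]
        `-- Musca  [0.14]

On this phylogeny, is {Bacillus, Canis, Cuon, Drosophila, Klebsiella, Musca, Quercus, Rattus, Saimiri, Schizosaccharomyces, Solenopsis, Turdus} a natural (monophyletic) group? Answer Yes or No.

No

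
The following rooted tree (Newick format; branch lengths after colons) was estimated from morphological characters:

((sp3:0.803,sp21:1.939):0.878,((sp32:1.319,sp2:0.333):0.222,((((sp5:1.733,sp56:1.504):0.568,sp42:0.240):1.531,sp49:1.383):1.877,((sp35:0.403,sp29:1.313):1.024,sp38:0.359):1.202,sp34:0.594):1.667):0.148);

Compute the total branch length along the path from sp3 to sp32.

3.370

The path runs sp3 → … → MRCA → … → sp32; the MRCA is the root of the tree.
Branch lengths along that path: 0.803 + 0.878 + 0.148 + 0.222 + 1.319 = 3.370.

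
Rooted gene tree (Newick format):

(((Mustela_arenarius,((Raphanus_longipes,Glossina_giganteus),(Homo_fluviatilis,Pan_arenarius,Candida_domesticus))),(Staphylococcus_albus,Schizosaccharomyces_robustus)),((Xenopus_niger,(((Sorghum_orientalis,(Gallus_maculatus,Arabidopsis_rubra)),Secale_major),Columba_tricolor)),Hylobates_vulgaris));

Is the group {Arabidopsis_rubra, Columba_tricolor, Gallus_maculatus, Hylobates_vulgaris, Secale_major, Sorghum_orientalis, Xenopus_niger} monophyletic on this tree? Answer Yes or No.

Yes

The most recent common ancestor of these taxa subtends ((Xenopus_niger,(((Sorghum_orientalis,(Gallus_maculatus,Arabidopsis_rubra)),Secale_major),Columba_tricolor)),Hylobates_vulgaris).
That clade has exactly 7 tips — every listed taxon and nothing else — so the group is monophyletic.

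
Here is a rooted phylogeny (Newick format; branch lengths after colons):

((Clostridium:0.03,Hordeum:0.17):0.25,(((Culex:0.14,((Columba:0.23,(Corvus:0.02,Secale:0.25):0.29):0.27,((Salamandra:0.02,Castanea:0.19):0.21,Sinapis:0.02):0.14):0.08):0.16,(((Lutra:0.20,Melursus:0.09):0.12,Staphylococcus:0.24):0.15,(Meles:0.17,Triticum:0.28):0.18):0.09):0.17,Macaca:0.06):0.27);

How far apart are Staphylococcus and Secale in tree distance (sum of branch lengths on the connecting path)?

1.53

The path runs Staphylococcus → … → MRCA → … → Secale; the MRCA is the node subtending ((Culex,((Columba,(Corvus,Secale)),((Salamandra,Castanea),Sinapis))),(((Lutra,Melursus),Staphylococcus),(Meles,Triticum))).
Branch lengths along that path: 0.24 + 0.15 + 0.09 + 0.16 + 0.08 + 0.27 + 0.29 + 0.25 = 1.53.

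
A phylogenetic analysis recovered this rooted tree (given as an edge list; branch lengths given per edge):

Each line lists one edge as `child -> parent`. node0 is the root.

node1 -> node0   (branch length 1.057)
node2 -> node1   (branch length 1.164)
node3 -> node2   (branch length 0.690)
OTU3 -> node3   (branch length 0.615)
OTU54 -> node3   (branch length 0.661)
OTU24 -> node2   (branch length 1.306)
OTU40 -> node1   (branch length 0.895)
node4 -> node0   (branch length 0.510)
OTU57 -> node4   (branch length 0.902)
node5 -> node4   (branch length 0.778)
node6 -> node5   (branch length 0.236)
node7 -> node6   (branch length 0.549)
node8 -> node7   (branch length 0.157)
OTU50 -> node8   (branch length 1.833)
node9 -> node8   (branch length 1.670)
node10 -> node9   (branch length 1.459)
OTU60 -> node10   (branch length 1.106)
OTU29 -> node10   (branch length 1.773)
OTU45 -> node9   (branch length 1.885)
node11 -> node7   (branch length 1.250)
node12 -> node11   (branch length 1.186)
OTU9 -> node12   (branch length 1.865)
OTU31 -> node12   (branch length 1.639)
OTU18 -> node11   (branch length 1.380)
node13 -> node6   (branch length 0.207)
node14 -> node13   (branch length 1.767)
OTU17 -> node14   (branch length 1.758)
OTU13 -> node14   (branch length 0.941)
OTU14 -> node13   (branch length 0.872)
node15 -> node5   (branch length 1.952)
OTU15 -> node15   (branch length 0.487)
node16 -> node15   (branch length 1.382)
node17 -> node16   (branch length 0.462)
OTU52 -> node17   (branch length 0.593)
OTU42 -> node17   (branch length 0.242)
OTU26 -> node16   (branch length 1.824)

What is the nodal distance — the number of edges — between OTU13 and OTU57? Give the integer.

The MRCA of OTU13 and OTU57 is the node subtending (OTU57,((((OTU50,((OTU60,OTU29),OTU45)),((OTU9,OTU31),OTU18)),((OTU17,OTU13),OTU14)),(OTU15,((OTU52,OTU42),OTU26)))).
From OTU13 up to that node: 5 branches. From OTU57 up to the same node: 1 branch. Total: 5 + 1 = 6.

6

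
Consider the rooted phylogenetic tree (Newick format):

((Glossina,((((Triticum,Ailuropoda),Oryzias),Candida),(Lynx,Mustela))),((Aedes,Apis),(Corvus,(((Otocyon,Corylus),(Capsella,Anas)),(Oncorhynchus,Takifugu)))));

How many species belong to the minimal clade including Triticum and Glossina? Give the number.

The MRCA of Triticum and Glossina is the node subtending (Glossina,((((Triticum,Ailuropoda),Oryzias),Candida),(Lynx,Mustela))).
That clade contains 7 terminal taxa: Ailuropoda, Candida, Glossina, Lynx, Mustela, Oryzias, Triticum.

7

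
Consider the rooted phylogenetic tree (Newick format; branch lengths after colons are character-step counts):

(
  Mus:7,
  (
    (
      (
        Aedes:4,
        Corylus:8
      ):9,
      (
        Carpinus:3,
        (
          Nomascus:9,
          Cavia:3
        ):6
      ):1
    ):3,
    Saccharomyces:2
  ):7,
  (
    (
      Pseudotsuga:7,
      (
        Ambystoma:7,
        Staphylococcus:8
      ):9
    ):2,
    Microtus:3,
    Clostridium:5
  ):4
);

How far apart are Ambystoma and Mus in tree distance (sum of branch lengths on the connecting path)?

29

The path runs Ambystoma → … → MRCA → … → Mus; the MRCA is the root of the tree.
Branch lengths along that path: 7 + 9 + 2 + 4 + 7 = 29.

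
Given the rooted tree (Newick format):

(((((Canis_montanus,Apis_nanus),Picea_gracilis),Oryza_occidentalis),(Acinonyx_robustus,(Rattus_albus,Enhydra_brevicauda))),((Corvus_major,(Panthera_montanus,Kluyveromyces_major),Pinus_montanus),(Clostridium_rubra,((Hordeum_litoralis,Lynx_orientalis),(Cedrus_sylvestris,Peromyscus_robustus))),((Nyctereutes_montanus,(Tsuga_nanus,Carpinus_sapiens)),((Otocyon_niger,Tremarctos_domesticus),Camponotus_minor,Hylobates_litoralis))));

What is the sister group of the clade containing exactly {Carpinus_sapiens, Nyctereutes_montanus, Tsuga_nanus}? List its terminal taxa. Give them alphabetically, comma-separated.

Camponotus_minor, Hylobates_litoralis, Otocyon_niger, Tremarctos_domesticus

The clade containing exactly {Carpinus_sapiens, Nyctereutes_montanus, Tsuga_nanus} attaches to the tree at the node subtending ((Nyctereutes_montanus,(Tsuga_nanus,Carpinus_sapiens)),((Otocyon_niger,Tremarctos_domesticus),Camponotus_minor,Hylobates_litoralis)).
The other lineage descending from that same node — the sister group — is ((Otocyon_niger,Tremarctos_domesticus),Camponotus_minor,Hylobates_litoralis); its 4 tips in alphabetical order are the answer.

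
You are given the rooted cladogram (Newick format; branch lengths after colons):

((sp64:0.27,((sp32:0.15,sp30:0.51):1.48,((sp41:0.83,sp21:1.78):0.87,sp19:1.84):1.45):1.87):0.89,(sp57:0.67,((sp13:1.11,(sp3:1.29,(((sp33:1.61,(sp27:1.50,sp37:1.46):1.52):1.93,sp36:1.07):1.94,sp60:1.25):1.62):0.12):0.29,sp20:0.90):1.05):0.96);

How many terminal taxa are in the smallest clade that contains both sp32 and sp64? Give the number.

The MRCA of sp32 and sp64 is the node subtending (sp64,((sp32,sp30),((sp41,sp21),sp19))).
That clade contains 6 terminal taxa: sp19, sp21, sp30, sp32, sp41, sp64.

6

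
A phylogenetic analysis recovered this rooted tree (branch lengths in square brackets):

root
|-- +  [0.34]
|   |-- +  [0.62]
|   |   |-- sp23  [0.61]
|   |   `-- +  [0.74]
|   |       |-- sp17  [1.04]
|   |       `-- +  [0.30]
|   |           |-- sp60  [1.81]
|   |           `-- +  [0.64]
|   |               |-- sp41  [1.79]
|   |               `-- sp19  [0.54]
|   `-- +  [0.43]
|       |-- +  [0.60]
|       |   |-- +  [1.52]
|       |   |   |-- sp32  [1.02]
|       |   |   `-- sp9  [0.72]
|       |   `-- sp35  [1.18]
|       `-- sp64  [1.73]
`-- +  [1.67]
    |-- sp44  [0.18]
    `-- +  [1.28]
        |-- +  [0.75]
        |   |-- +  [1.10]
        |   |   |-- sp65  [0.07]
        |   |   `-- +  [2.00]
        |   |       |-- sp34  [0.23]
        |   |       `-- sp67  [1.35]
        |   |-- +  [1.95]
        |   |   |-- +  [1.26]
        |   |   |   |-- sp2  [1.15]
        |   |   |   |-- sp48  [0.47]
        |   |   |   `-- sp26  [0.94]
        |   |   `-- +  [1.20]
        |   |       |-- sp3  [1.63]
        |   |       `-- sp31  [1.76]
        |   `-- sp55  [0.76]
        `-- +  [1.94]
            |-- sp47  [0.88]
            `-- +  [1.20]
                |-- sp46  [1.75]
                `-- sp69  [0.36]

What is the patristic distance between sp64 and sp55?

6.96

The path runs sp64 → … → MRCA → … → sp55; the MRCA is the root of the tree.
Branch lengths along that path: 1.73 + 0.43 + 0.34 + 1.67 + 1.28 + 0.75 + 0.76 = 6.96.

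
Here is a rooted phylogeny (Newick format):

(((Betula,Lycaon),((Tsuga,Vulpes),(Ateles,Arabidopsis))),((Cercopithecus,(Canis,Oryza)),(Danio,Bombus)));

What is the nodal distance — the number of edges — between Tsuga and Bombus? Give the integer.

The MRCA of Tsuga and Bombus is the root of the tree.
From Tsuga up to that node: 4 branches. From Bombus up to the same node: 3 branches. Total: 4 + 3 = 7.

7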